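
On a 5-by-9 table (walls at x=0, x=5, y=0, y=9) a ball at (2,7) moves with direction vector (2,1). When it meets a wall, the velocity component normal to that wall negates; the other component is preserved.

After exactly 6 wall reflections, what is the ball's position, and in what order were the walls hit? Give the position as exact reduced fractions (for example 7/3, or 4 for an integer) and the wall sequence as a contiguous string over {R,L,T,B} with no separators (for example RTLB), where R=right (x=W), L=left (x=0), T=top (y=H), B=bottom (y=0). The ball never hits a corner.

1. t=3/2 → R at (5,17/2); v=(-2,1)
2. t=1/2 → T at (4,9); v=(-2,-1)
3. t=2 → L at (0,7); v=(2,-1)
4. t=5/2 → R at (5,9/2); v=(-2,-1)
5. t=5/2 → L at (0,2); v=(2,-1)
6. t=2 → B at (4,0); v=(2,1)

Final position: (4,0)
Wall sequence: RTLRLB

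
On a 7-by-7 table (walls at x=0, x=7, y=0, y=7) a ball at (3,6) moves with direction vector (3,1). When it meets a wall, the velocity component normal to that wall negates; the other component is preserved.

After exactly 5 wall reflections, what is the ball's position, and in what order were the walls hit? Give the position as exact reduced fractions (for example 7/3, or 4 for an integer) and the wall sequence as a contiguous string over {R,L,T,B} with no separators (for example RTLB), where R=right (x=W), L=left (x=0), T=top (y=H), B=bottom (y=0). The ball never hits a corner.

1. t=1 → T at (6,7); v=(3,-1)
2. t=1/3 → R at (7,20/3); v=(-3,-1)
3. t=7/3 → L at (0,13/3); v=(3,-1)
4. t=7/3 → R at (7,2); v=(-3,-1)
5. t=2 → B at (1,0); v=(-3,1)

Final position: (1,0)
Wall sequence: TRLRB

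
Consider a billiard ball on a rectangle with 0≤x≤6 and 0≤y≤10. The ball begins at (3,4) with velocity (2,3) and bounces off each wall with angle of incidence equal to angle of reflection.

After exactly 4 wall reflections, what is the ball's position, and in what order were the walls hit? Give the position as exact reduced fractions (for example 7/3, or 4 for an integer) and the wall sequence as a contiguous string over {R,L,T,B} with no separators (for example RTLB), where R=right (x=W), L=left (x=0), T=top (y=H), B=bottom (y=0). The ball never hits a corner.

1. t=3/2 → R at (6,17/2); v=(-2,3)
2. t=1/2 → T at (5,10); v=(-2,-3)
3. t=5/2 → L at (0,5/2); v=(2,-3)
4. t=5/6 → B at (5/3,0); v=(2,3)

Final position: (5/3,0)
Wall sequence: RTLB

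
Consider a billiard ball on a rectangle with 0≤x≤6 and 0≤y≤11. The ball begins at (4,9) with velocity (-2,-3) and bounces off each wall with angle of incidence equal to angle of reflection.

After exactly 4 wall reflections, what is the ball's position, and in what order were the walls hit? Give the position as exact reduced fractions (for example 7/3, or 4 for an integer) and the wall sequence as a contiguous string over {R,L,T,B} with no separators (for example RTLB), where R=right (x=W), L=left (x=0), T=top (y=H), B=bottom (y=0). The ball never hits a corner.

Final position: (8/3,11)
Wall sequence: LBRT

1. t=2 → L at (0,3); v=(2,-3)
2. t=1 → B at (2,0); v=(2,3)
3. t=2 → R at (6,6); v=(-2,3)
4. t=5/3 → T at (8/3,11); v=(-2,-3)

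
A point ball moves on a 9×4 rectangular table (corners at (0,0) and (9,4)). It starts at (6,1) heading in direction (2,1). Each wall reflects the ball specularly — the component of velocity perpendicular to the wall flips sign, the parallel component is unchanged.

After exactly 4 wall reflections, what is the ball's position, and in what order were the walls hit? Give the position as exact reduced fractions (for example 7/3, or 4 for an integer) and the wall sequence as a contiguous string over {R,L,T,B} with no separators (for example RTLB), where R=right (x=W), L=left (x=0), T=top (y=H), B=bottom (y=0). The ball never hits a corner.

1. t=3/2 → R at (9,5/2); v=(-2,1)
2. t=3/2 → T at (6,4); v=(-2,-1)
3. t=3 → L at (0,1); v=(2,-1)
4. t=1 → B at (2,0); v=(2,1)

Final position: (2,0)
Wall sequence: RTLB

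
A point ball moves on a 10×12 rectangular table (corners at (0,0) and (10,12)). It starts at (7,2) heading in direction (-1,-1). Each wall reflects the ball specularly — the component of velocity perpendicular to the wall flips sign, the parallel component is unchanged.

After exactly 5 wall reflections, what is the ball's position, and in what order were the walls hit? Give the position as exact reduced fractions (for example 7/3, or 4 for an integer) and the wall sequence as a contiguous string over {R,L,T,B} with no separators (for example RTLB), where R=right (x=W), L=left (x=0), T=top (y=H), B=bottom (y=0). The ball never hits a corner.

1. t=2 → B at (5,0); v=(-1,1)
2. t=5 → L at (0,5); v=(1,1)
3. t=7 → T at (7,12); v=(1,-1)
4. t=3 → R at (10,9); v=(-1,-1)
5. t=9 → B at (1,0); v=(-1,1)

Final position: (1,0)
Wall sequence: BLTRB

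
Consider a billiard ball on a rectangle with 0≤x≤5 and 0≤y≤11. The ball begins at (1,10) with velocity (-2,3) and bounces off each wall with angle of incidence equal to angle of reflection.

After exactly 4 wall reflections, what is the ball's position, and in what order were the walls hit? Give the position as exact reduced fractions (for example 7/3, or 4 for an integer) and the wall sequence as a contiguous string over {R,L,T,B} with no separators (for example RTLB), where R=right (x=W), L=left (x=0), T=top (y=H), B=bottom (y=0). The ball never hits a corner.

Final position: (3,0)
Wall sequence: TLRB

1. t=1/3 → T at (1/3,11); v=(-2,-3)
2. t=1/6 → L at (0,21/2); v=(2,-3)
3. t=5/2 → R at (5,3); v=(-2,-3)
4. t=1 → B at (3,0); v=(-2,3)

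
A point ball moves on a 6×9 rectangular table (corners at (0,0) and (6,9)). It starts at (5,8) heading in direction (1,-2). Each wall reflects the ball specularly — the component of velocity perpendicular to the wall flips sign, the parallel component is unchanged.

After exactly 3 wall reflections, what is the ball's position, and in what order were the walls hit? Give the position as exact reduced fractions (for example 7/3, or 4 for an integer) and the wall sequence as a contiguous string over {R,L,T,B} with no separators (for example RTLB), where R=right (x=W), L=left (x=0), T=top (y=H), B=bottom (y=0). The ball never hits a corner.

1. t=1 → R at (6,6); v=(-1,-2)
2. t=3 → B at (3,0); v=(-1,2)
3. t=3 → L at (0,6); v=(1,2)

Final position: (0,6)
Wall sequence: RBL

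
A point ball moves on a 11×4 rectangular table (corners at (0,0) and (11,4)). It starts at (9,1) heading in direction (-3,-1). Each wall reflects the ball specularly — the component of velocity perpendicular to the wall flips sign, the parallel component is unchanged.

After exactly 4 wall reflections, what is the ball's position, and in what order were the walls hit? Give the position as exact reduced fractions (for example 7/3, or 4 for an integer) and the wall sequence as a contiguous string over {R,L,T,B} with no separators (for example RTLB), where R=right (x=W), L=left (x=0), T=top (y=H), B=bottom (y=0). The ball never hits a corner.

1. t=1 → B at (6,0); v=(-3,1)
2. t=2 → L at (0,2); v=(3,1)
3. t=2 → T at (6,4); v=(3,-1)
4. t=5/3 → R at (11,7/3); v=(-3,-1)

Final position: (11,7/3)
Wall sequence: BLTR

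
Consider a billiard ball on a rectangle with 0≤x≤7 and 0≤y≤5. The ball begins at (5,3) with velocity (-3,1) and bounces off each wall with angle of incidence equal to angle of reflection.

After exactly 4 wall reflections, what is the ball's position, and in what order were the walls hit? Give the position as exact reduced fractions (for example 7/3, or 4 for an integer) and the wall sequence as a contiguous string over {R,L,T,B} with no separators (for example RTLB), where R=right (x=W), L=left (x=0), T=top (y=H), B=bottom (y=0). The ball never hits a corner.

Final position: (0,2/3)
Wall sequence: LTRL

1. t=5/3 → L at (0,14/3); v=(3,1)
2. t=1/3 → T at (1,5); v=(3,-1)
3. t=2 → R at (7,3); v=(-3,-1)
4. t=7/3 → L at (0,2/3); v=(3,-1)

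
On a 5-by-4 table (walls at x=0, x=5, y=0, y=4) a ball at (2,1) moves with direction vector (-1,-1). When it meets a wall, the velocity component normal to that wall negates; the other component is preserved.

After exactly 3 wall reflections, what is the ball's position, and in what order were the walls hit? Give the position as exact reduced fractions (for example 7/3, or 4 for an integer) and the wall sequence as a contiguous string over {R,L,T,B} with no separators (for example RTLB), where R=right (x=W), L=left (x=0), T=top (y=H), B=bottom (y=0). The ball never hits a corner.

Final position: (3,4)
Wall sequence: BLT

1. t=1 → B at (1,0); v=(-1,1)
2. t=1 → L at (0,1); v=(1,1)
3. t=3 → T at (3,4); v=(1,-1)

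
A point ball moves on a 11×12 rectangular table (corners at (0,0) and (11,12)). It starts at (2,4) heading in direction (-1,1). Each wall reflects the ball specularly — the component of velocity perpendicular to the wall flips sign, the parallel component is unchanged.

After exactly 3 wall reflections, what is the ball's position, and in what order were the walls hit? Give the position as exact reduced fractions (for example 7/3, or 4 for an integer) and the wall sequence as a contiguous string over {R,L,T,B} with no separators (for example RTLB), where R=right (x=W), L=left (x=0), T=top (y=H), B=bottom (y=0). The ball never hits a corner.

Final position: (11,7)
Wall sequence: LTR

1. t=2 → L at (0,6); v=(1,1)
2. t=6 → T at (6,12); v=(1,-1)
3. t=5 → R at (11,7); v=(-1,-1)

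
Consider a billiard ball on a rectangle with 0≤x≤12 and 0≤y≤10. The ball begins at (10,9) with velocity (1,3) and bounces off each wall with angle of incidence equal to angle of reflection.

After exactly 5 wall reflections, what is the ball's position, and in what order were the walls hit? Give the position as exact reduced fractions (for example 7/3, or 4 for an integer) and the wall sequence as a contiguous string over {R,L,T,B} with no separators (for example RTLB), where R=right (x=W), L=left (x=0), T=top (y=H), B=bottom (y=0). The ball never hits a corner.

Final position: (11/3,0)
Wall sequence: TRBTB

1. t=1/3 → T at (31/3,10); v=(1,-3)
2. t=5/3 → R at (12,5); v=(-1,-3)
3. t=5/3 → B at (31/3,0); v=(-1,3)
4. t=10/3 → T at (7,10); v=(-1,-3)
5. t=10/3 → B at (11/3,0); v=(-1,3)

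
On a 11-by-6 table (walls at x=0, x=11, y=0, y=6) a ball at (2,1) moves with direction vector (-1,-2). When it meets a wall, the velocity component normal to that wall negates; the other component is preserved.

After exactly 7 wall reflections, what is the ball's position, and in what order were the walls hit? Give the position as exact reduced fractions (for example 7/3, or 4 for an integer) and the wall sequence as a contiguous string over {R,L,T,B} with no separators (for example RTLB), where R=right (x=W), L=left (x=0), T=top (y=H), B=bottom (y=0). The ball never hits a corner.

Final position: (11,1)
Wall sequence: BLTBTBR

1. t=1/2 → B at (3/2,0); v=(-1,2)
2. t=3/2 → L at (0,3); v=(1,2)
3. t=3/2 → T at (3/2,6); v=(1,-2)
4. t=3 → B at (9/2,0); v=(1,2)
5. t=3 → T at (15/2,6); v=(1,-2)
6. t=3 → B at (21/2,0); v=(1,2)
7. t=1/2 → R at (11,1); v=(-1,2)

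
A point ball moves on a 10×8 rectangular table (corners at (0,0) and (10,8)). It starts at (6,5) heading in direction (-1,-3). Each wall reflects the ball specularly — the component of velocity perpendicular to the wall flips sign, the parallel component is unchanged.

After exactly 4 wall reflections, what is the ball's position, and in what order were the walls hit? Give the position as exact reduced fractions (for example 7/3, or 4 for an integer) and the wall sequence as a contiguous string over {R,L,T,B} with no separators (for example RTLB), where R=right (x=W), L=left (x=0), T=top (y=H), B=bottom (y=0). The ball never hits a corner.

1. t=5/3 → B at (13/3,0); v=(-1,3)
2. t=8/3 → T at (5/3,8); v=(-1,-3)
3. t=5/3 → L at (0,3); v=(1,-3)
4. t=1 → B at (1,0); v=(1,3)

Final position: (1,0)
Wall sequence: BTLB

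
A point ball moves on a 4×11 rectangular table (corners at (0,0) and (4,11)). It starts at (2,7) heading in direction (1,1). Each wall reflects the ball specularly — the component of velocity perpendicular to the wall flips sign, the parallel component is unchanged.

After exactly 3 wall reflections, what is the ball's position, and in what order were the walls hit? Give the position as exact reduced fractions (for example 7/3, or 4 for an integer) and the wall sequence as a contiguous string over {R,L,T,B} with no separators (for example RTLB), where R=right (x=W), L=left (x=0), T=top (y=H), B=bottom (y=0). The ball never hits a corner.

Final position: (0,9)
Wall sequence: RTL

1. t=2 → R at (4,9); v=(-1,1)
2. t=2 → T at (2,11); v=(-1,-1)
3. t=2 → L at (0,9); v=(1,-1)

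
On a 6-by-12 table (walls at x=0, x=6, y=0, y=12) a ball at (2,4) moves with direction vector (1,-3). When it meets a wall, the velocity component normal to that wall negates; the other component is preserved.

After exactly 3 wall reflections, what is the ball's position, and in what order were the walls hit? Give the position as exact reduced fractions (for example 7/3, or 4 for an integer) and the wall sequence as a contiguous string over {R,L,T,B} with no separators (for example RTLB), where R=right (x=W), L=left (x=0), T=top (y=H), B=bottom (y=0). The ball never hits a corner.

Final position: (14/3,12)
Wall sequence: BRT

1. t=4/3 → B at (10/3,0); v=(1,3)
2. t=8/3 → R at (6,8); v=(-1,3)
3. t=4/3 → T at (14/3,12); v=(-1,-3)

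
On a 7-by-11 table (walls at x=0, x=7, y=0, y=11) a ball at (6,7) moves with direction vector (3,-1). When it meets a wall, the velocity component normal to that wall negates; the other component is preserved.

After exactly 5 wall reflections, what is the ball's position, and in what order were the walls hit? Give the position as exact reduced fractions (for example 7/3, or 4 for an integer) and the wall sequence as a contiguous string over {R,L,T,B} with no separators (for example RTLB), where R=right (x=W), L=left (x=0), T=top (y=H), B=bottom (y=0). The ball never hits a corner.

1. t=1/3 → R at (7,20/3); v=(-3,-1)
2. t=7/3 → L at (0,13/3); v=(3,-1)
3. t=7/3 → R at (7,2); v=(-3,-1)
4. t=2 → B at (1,0); v=(-3,1)
5. t=1/3 → L at (0,1/3); v=(3,1)

Final position: (0,1/3)
Wall sequence: RLRBL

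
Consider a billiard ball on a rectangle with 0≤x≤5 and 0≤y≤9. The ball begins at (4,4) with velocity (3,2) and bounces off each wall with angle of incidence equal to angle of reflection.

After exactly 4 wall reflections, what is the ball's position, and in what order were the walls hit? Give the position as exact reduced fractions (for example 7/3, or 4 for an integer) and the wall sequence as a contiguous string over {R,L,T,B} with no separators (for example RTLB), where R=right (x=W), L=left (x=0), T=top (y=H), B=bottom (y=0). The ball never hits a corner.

Final position: (5,20/3)
Wall sequence: RLTR

1. t=1/3 → R at (5,14/3); v=(-3,2)
2. t=5/3 → L at (0,8); v=(3,2)
3. t=1/2 → T at (3/2,9); v=(3,-2)
4. t=7/6 → R at (5,20/3); v=(-3,-2)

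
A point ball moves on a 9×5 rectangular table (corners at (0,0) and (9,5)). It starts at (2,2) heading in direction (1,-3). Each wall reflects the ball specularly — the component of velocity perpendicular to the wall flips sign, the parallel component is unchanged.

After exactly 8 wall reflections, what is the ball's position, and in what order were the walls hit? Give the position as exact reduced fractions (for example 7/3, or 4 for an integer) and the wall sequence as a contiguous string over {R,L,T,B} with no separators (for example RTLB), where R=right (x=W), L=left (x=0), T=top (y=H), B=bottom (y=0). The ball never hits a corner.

Final position: (16/3,0)
Wall sequence: BTBTRBTB

1. t=2/3 → B at (8/3,0); v=(1,3)
2. t=5/3 → T at (13/3,5); v=(1,-3)
3. t=5/3 → B at (6,0); v=(1,3)
4. t=5/3 → T at (23/3,5); v=(1,-3)
5. t=4/3 → R at (9,1); v=(-1,-3)
6. t=1/3 → B at (26/3,0); v=(-1,3)
7. t=5/3 → T at (7,5); v=(-1,-3)
8. t=5/3 → B at (16/3,0); v=(-1,3)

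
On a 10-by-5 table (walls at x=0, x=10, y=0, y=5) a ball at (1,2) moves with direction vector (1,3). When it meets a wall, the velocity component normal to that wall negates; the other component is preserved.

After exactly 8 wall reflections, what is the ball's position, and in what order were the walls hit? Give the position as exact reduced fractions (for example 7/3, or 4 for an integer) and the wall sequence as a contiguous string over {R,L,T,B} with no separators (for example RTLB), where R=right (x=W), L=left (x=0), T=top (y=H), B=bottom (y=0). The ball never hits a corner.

Final position: (8,5)
Wall sequence: TBTBTRBT

1. t=1 → T at (2,5); v=(1,-3)
2. t=5/3 → B at (11/3,0); v=(1,3)
3. t=5/3 → T at (16/3,5); v=(1,-3)
4. t=5/3 → B at (7,0); v=(1,3)
5. t=5/3 → T at (26/3,5); v=(1,-3)
6. t=4/3 → R at (10,1); v=(-1,-3)
7. t=1/3 → B at (29/3,0); v=(-1,3)
8. t=5/3 → T at (8,5); v=(-1,-3)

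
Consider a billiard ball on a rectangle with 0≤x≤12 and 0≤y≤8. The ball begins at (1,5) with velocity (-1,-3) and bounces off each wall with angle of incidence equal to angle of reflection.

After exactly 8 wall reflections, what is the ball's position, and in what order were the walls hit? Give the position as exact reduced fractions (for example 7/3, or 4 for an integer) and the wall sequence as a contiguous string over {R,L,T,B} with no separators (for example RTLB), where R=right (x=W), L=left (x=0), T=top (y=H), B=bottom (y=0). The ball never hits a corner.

Final position: (10,8)
Wall sequence: LBTBTBRT

1. t=1 → L at (0,2); v=(1,-3)
2. t=2/3 → B at (2/3,0); v=(1,3)
3. t=8/3 → T at (10/3,8); v=(1,-3)
4. t=8/3 → B at (6,0); v=(1,3)
5. t=8/3 → T at (26/3,8); v=(1,-3)
6. t=8/3 → B at (34/3,0); v=(1,3)
7. t=2/3 → R at (12,2); v=(-1,3)
8. t=2 → T at (10,8); v=(-1,-3)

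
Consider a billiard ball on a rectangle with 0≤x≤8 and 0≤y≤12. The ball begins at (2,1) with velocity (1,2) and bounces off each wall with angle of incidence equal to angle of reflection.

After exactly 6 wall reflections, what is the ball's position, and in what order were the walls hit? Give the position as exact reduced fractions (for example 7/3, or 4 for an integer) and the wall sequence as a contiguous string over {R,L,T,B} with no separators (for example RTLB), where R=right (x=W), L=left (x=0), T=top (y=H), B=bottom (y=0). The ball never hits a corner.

Final position: (8,3)
Wall sequence: TRBLTR

1. t=11/2 → T at (15/2,12); v=(1,-2)
2. t=1/2 → R at (8,11); v=(-1,-2)
3. t=11/2 → B at (5/2,0); v=(-1,2)
4. t=5/2 → L at (0,5); v=(1,2)
5. t=7/2 → T at (7/2,12); v=(1,-2)
6. t=9/2 → R at (8,3); v=(-1,-2)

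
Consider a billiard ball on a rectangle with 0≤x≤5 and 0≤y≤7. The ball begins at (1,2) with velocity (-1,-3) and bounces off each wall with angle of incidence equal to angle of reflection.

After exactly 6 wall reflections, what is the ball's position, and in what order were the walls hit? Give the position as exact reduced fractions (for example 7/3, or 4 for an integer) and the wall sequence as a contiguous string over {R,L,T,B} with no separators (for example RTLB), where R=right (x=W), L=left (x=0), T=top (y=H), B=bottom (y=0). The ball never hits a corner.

1. t=2/3 → B at (1/3,0); v=(-1,3)
2. t=1/3 → L at (0,1); v=(1,3)
3. t=2 → T at (2,7); v=(1,-3)
4. t=7/3 → B at (13/3,0); v=(1,3)
5. t=2/3 → R at (5,2); v=(-1,3)
6. t=5/3 → T at (10/3,7); v=(-1,-3)

Final position: (10/3,7)
Wall sequence: BLTBRT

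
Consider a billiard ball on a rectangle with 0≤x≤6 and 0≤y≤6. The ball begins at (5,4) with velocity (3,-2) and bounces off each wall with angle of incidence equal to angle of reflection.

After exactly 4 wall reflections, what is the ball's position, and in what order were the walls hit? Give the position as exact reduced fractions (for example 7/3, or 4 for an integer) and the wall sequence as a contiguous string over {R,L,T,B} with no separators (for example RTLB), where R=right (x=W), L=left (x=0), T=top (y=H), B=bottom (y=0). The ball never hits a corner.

1. t=1/3 → R at (6,10/3); v=(-3,-2)
2. t=5/3 → B at (1,0); v=(-3,2)
3. t=1/3 → L at (0,2/3); v=(3,2)
4. t=2 → R at (6,14/3); v=(-3,2)

Final position: (6,14/3)
Wall sequence: RBLR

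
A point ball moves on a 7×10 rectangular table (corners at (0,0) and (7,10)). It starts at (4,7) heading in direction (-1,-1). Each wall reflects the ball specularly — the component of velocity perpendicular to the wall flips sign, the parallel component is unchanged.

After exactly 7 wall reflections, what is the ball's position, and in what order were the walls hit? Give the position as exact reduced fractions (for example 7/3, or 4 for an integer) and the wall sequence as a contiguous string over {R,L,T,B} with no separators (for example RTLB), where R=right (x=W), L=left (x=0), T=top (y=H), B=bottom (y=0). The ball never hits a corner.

Final position: (5,0)
Wall sequence: LBRTLRB

1. t=4 → L at (0,3); v=(1,-1)
2. t=3 → B at (3,0); v=(1,1)
3. t=4 → R at (7,4); v=(-1,1)
4. t=6 → T at (1,10); v=(-1,-1)
5. t=1 → L at (0,9); v=(1,-1)
6. t=7 → R at (7,2); v=(-1,-1)
7. t=2 → B at (5,0); v=(-1,1)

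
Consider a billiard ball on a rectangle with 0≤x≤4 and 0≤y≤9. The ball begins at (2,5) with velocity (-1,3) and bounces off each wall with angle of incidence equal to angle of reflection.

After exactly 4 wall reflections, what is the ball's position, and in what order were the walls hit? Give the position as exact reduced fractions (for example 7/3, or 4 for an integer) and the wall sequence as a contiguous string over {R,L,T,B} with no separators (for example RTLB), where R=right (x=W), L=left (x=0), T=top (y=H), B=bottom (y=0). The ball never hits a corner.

Final position: (4,5)
Wall sequence: TLBR

1. t=4/3 → T at (2/3,9); v=(-1,-3)
2. t=2/3 → L at (0,7); v=(1,-3)
3. t=7/3 → B at (7/3,0); v=(1,3)
4. t=5/3 → R at (4,5); v=(-1,3)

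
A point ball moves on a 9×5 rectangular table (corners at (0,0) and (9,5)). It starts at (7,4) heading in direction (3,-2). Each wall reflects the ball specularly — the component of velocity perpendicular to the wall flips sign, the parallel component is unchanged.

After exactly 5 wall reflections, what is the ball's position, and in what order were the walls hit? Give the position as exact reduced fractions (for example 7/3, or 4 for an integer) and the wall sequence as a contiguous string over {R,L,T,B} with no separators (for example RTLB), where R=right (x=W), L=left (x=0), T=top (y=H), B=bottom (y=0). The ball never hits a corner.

Final position: (9,2/3)
Wall sequence: RBLTR

1. t=2/3 → R at (9,8/3); v=(-3,-2)
2. t=4/3 → B at (5,0); v=(-3,2)
3. t=5/3 → L at (0,10/3); v=(3,2)
4. t=5/6 → T at (5/2,5); v=(3,-2)
5. t=13/6 → R at (9,2/3); v=(-3,-2)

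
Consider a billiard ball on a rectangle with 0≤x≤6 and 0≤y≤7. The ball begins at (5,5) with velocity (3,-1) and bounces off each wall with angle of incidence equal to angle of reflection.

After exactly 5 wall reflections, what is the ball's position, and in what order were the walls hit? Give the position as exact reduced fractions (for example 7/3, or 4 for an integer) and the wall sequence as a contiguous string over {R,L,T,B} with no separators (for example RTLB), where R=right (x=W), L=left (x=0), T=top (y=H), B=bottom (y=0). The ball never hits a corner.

Final position: (0,4/3)
Wall sequence: RLRBL

1. t=1/3 → R at (6,14/3); v=(-3,-1)
2. t=2 → L at (0,8/3); v=(3,-1)
3. t=2 → R at (6,2/3); v=(-3,-1)
4. t=2/3 → B at (4,0); v=(-3,1)
5. t=4/3 → L at (0,4/3); v=(3,1)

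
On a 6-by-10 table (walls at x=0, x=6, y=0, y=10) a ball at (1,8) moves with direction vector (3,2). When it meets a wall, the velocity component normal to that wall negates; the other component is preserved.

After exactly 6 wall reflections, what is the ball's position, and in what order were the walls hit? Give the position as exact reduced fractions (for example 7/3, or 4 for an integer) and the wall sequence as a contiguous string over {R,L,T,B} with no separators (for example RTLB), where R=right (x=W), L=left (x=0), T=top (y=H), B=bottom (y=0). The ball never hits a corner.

1. t=1 → T at (4,10); v=(3,-2)
2. t=2/3 → R at (6,26/3); v=(-3,-2)
3. t=2 → L at (0,14/3); v=(3,-2)
4. t=2 → R at (6,2/3); v=(-3,-2)
5. t=1/3 → B at (5,0); v=(-3,2)
6. t=5/3 → L at (0,10/3); v=(3,2)

Final position: (0,10/3)
Wall sequence: TRLRBL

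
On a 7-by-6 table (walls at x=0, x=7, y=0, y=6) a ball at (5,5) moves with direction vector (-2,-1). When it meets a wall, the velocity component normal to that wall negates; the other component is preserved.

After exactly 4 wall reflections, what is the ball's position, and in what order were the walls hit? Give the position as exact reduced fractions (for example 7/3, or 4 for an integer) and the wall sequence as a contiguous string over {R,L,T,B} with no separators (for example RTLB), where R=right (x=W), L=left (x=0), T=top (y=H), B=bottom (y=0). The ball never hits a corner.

Final position: (0,9/2)
Wall sequence: LBRL

1. t=5/2 → L at (0,5/2); v=(2,-1)
2. t=5/2 → B at (5,0); v=(2,1)
3. t=1 → R at (7,1); v=(-2,1)
4. t=7/2 → L at (0,9/2); v=(2,1)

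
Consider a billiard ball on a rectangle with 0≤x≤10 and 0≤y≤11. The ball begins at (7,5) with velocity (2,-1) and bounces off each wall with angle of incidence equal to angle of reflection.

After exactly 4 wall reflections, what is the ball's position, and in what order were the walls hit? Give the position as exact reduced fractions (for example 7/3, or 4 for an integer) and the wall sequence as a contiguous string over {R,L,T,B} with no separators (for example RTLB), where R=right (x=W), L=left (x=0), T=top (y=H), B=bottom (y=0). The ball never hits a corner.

Final position: (10,13/2)
Wall sequence: RBLR

1. t=3/2 → R at (10,7/2); v=(-2,-1)
2. t=7/2 → B at (3,0); v=(-2,1)
3. t=3/2 → L at (0,3/2); v=(2,1)
4. t=5 → R at (10,13/2); v=(-2,1)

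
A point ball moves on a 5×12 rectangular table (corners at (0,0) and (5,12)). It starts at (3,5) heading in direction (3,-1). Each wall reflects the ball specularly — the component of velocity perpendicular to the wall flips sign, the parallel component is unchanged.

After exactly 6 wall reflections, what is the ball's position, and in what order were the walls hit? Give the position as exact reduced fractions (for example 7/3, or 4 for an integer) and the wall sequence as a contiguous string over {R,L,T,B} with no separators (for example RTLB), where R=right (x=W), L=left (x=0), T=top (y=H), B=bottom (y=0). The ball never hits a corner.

1. t=2/3 → R at (5,13/3); v=(-3,-1)
2. t=5/3 → L at (0,8/3); v=(3,-1)
3. t=5/3 → R at (5,1); v=(-3,-1)
4. t=1 → B at (2,0); v=(-3,1)
5. t=2/3 → L at (0,2/3); v=(3,1)
6. t=5/3 → R at (5,7/3); v=(-3,1)

Final position: (5,7/3)
Wall sequence: RLRBLR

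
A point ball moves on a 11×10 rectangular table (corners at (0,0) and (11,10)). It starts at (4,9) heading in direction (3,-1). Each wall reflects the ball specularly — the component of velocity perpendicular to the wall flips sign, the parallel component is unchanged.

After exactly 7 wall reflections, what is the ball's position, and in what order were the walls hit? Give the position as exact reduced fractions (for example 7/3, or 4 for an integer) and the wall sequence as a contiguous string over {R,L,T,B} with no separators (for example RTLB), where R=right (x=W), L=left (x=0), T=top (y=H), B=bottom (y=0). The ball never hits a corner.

Final position: (5,10)
Wall sequence: RLBRLRT

1. t=7/3 → R at (11,20/3); v=(-3,-1)
2. t=11/3 → L at (0,3); v=(3,-1)
3. t=3 → B at (9,0); v=(3,1)
4. t=2/3 → R at (11,2/3); v=(-3,1)
5. t=11/3 → L at (0,13/3); v=(3,1)
6. t=11/3 → R at (11,8); v=(-3,1)
7. t=2 → T at (5,10); v=(-3,-1)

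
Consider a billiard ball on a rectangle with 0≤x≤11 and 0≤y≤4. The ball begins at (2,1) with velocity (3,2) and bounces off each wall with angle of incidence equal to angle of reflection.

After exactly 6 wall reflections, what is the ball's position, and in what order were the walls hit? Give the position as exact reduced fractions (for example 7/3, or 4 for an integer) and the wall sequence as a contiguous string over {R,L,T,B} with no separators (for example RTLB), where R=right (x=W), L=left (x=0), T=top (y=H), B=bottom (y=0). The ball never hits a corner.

Final position: (5/2,0)
Wall sequence: TRBTLB

1. t=3/2 → T at (13/2,4); v=(3,-2)
2. t=3/2 → R at (11,1); v=(-3,-2)
3. t=1/2 → B at (19/2,0); v=(-3,2)
4. t=2 → T at (7/2,4); v=(-3,-2)
5. t=7/6 → L at (0,5/3); v=(3,-2)
6. t=5/6 → B at (5/2,0); v=(3,2)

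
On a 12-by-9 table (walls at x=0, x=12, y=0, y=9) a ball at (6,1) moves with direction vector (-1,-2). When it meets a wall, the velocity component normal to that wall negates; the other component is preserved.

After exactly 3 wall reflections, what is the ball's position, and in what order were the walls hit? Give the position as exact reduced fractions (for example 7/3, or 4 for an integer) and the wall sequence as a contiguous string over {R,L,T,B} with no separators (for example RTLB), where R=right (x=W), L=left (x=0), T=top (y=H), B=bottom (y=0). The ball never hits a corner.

1. t=1/2 → B at (11/2,0); v=(-1,2)
2. t=9/2 → T at (1,9); v=(-1,-2)
3. t=1 → L at (0,7); v=(1,-2)

Final position: (0,7)
Wall sequence: BTL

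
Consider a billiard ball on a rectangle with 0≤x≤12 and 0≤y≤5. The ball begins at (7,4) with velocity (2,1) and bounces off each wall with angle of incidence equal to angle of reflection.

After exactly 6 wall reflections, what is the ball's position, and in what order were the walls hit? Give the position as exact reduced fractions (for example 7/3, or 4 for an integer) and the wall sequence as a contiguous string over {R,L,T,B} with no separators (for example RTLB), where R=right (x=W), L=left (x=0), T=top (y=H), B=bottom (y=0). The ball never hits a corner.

Final position: (12,3/2)
Wall sequence: TRBLTR

1. t=1 → T at (9,5); v=(2,-1)
2. t=3/2 → R at (12,7/2); v=(-2,-1)
3. t=7/2 → B at (5,0); v=(-2,1)
4. t=5/2 → L at (0,5/2); v=(2,1)
5. t=5/2 → T at (5,5); v=(2,-1)
6. t=7/2 → R at (12,3/2); v=(-2,-1)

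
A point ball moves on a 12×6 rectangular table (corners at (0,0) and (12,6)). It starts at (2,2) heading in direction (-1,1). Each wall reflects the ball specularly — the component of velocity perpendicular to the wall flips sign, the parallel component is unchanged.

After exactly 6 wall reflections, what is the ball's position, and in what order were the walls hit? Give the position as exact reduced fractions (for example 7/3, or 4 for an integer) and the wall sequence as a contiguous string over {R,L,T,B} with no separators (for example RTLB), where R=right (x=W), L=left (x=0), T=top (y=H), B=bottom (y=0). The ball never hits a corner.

1. t=2 → L at (0,4); v=(1,1)
2. t=2 → T at (2,6); v=(1,-1)
3. t=6 → B at (8,0); v=(1,1)
4. t=4 → R at (12,4); v=(-1,1)
5. t=2 → T at (10,6); v=(-1,-1)
6. t=6 → B at (4,0); v=(-1,1)

Final position: (4,0)
Wall sequence: LTBRTB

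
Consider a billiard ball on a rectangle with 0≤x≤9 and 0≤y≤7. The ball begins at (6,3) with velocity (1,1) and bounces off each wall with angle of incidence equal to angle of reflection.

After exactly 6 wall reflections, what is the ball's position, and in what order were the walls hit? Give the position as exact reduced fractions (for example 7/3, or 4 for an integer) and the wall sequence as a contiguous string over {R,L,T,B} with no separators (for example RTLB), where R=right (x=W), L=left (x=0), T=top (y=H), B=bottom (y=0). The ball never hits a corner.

Final position: (9,4)
Wall sequence: RTBLTR

1. t=3 → R at (9,6); v=(-1,1)
2. t=1 → T at (8,7); v=(-1,-1)
3. t=7 → B at (1,0); v=(-1,1)
4. t=1 → L at (0,1); v=(1,1)
5. t=6 → T at (6,7); v=(1,-1)
6. t=3 → R at (9,4); v=(-1,-1)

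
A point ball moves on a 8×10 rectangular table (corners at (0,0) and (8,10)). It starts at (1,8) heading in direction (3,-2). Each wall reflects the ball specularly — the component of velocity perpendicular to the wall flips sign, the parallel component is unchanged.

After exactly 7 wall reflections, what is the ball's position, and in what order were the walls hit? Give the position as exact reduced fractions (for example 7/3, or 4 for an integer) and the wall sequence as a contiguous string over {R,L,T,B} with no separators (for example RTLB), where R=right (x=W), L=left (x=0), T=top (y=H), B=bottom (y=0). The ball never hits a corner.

1. t=7/3 → R at (8,10/3); v=(-3,-2)
2. t=5/3 → B at (3,0); v=(-3,2)
3. t=1 → L at (0,2); v=(3,2)
4. t=8/3 → R at (8,22/3); v=(-3,2)
5. t=4/3 → T at (4,10); v=(-3,-2)
6. t=4/3 → L at (0,22/3); v=(3,-2)
7. t=8/3 → R at (8,2); v=(-3,-2)

Final position: (8,2)
Wall sequence: RBLRTLR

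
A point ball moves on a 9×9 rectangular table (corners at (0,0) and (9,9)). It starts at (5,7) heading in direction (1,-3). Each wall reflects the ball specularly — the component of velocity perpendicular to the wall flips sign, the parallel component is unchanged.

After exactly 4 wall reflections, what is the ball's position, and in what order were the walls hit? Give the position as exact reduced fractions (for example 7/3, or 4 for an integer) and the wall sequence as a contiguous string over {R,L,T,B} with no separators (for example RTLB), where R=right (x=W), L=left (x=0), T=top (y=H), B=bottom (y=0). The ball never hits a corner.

1. t=7/3 → B at (22/3,0); v=(1,3)
2. t=5/3 → R at (9,5); v=(-1,3)
3. t=4/3 → T at (23/3,9); v=(-1,-3)
4. t=3 → B at (14/3,0); v=(-1,3)

Final position: (14/3,0)
Wall sequence: BRTB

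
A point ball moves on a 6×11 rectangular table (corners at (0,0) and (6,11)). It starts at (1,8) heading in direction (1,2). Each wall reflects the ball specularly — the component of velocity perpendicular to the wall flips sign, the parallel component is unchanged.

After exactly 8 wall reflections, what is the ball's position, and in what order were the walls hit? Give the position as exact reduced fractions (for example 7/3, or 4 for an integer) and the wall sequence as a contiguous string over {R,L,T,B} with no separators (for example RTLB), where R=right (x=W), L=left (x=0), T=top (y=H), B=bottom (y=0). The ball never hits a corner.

Final position: (0,10)
Wall sequence: TRBLTRBL

1. t=3/2 → T at (5/2,11); v=(1,-2)
2. t=7/2 → R at (6,4); v=(-1,-2)
3. t=2 → B at (4,0); v=(-1,2)
4. t=4 → L at (0,8); v=(1,2)
5. t=3/2 → T at (3/2,11); v=(1,-2)
6. t=9/2 → R at (6,2); v=(-1,-2)
7. t=1 → B at (5,0); v=(-1,2)
8. t=5 → L at (0,10); v=(1,2)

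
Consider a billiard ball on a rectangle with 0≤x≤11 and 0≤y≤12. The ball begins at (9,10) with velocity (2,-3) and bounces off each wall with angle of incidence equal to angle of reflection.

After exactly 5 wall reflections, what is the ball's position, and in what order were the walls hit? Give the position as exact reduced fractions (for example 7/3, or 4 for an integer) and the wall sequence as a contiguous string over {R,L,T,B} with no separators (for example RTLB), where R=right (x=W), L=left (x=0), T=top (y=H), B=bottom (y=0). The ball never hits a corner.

1. t=1 → R at (11,7); v=(-2,-3)
2. t=7/3 → B at (19/3,0); v=(-2,3)
3. t=19/6 → L at (0,19/2); v=(2,3)
4. t=5/6 → T at (5/3,12); v=(2,-3)
5. t=4 → B at (29/3,0); v=(2,3)

Final position: (29/3,0)
Wall sequence: RBLTB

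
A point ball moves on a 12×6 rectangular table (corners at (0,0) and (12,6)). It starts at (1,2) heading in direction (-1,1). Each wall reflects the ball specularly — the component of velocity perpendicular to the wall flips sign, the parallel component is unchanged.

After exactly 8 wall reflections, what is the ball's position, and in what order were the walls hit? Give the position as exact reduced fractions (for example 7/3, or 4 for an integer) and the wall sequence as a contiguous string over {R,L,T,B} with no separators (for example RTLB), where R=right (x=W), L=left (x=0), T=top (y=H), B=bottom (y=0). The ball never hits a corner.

1. t=1 → L at (0,3); v=(1,1)
2. t=3 → T at (3,6); v=(1,-1)
3. t=6 → B at (9,0); v=(1,1)
4. t=3 → R at (12,3); v=(-1,1)
5. t=3 → T at (9,6); v=(-1,-1)
6. t=6 → B at (3,0); v=(-1,1)
7. t=3 → L at (0,3); v=(1,1)
8. t=3 → T at (3,6); v=(1,-1)

Final position: (3,6)
Wall sequence: LTBRTBLT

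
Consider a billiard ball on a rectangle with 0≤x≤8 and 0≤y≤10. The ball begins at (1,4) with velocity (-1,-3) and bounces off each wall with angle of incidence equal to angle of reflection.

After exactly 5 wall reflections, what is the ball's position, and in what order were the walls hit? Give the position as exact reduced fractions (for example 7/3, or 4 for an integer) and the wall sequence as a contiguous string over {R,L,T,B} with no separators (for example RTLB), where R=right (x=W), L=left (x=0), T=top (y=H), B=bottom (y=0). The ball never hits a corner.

1. t=1 → L at (0,1); v=(1,-3)
2. t=1/3 → B at (1/3,0); v=(1,3)
3. t=10/3 → T at (11/3,10); v=(1,-3)
4. t=10/3 → B at (7,0); v=(1,3)
5. t=1 → R at (8,3); v=(-1,3)

Final position: (8,3)
Wall sequence: LBTBR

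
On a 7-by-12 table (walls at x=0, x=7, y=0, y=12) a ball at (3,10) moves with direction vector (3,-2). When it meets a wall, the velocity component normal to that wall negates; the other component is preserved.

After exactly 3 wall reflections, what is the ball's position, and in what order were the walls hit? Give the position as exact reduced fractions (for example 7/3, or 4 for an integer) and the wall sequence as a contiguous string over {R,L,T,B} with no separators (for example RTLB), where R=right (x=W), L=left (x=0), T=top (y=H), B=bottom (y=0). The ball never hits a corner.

Final position: (4,0)
Wall sequence: RLB

1. t=4/3 → R at (7,22/3); v=(-3,-2)
2. t=7/3 → L at (0,8/3); v=(3,-2)
3. t=4/3 → B at (4,0); v=(3,2)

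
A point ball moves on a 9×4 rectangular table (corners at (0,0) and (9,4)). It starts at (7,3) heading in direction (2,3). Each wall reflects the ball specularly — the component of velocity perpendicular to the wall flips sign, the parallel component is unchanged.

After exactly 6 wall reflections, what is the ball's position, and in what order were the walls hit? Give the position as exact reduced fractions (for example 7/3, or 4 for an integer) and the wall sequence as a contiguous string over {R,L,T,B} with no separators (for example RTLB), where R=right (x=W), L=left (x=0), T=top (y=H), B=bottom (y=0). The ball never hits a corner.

1. t=1/3 → T at (23/3,4); v=(2,-3)
2. t=2/3 → R at (9,2); v=(-2,-3)
3. t=2/3 → B at (23/3,0); v=(-2,3)
4. t=4/3 → T at (5,4); v=(-2,-3)
5. t=4/3 → B at (7/3,0); v=(-2,3)
6. t=7/6 → L at (0,7/2); v=(2,3)

Final position: (0,7/2)
Wall sequence: TRBTBL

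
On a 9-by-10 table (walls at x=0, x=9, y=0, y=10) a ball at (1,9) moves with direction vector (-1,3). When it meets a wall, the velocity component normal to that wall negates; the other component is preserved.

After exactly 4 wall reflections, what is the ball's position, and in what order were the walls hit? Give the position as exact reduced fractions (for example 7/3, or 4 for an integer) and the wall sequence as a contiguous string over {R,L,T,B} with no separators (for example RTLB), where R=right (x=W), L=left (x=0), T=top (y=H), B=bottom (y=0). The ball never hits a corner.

1. t=1/3 → T at (2/3,10); v=(-1,-3)
2. t=2/3 → L at (0,8); v=(1,-3)
3. t=8/3 → B at (8/3,0); v=(1,3)
4. t=10/3 → T at (6,10); v=(1,-3)

Final position: (6,10)
Wall sequence: TLBT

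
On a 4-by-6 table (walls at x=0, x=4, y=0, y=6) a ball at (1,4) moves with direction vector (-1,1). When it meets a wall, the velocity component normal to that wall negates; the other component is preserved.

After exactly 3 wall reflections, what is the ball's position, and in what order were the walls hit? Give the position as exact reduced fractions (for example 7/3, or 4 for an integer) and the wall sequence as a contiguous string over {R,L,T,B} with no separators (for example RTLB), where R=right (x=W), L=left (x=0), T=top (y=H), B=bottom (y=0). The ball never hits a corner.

1. t=1 → L at (0,5); v=(1,1)
2. t=1 → T at (1,6); v=(1,-1)
3. t=3 → R at (4,3); v=(-1,-1)

Final position: (4,3)
Wall sequence: LTR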